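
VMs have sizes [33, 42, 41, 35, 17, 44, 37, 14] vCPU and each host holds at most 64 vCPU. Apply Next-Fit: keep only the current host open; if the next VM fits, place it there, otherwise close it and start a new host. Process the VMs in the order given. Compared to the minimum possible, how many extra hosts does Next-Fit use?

Next-Fit: [33] [42] [41] [35,17] [44] [37,14] → 6 hosts.
6 VMs exceed 32 vCPU (half the capacity), and no two of those can share a host, so at least 6 hosts are needed.
So 6 is already optimal.

0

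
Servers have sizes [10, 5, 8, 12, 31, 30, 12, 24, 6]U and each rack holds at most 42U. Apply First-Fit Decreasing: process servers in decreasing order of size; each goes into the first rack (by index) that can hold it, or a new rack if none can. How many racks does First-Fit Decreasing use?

Sorted descending: 31, 30, 24, 12, 12, 10, 8, 6, 5.
31U → rack 1 (remaining 11U)
30U → rack 2 (remaining 12U)
24U → rack 3 (remaining 18U)
12U → rack 2 (remaining 0U)
12U → rack 3 (remaining 6U)
10U → rack 1 (remaining 1U)
8U → rack 4 (remaining 34U)
6U → rack 3 (remaining 0U)
5U → rack 4 (remaining 29U)

4 racks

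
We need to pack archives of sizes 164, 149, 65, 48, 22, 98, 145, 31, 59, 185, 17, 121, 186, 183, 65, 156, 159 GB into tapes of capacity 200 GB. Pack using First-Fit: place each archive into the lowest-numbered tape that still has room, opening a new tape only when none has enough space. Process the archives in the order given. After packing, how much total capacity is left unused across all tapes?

347

Put 164 GB in tape 1; 36 GB remain.
Put 149 GB in tape 2; 51 GB remain.
Put 65 GB in tape 3; 135 GB remain.
Put 48 GB in tape 2; 3 GB remain.
Put 22 GB in tape 1; 14 GB remain.
Put 98 GB in tape 3; 37 GB remain.
Put 145 GB in tape 4; 55 GB remain.
Put 31 GB in tape 3; 6 GB remain.
Put 59 GB in tape 5; 141 GB remain.
Put 185 GB in tape 6; 15 GB remain.
Put 17 GB in tape 4; 38 GB remain.
Put 121 GB in tape 5; 20 GB remain.
Put 186 GB in tape 7; 14 GB remain.
Put 183 GB in tape 8; 17 GB remain.
Put 65 GB in tape 9; 135 GB remain.
Put 156 GB in tape 10; 44 GB remain.
Put 159 GB in tape 11; 41 GB remain.
11 tapes × 200 GB = 2200 GB; used 1853 GB; unused 347 GB.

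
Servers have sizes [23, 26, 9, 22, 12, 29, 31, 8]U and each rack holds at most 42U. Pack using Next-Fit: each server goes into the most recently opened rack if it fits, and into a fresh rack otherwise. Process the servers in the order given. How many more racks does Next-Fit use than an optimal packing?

Next-Fit: [23] [26,9] [22,12] [29] [31,8] → 5 racks.
5 servers exceed 21U (half the capacity), and no two of those can share a rack, so at least 5 racks are needed.
So 5 is already optimal.

0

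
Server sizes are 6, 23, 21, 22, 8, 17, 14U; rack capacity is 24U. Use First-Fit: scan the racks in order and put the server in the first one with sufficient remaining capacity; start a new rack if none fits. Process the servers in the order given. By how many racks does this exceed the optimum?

1

First-Fit: [6,8] [23] [21] [22] [17] [14] → 6 racks.
Total size 111U; any packing needs at least ⌈111/24⌉ = 5 racks.
An optimal packing achieves that bound: [23] [22] [21] [17,6] [14,8] → 5 racks.
Excess: 6 − 5 = 1.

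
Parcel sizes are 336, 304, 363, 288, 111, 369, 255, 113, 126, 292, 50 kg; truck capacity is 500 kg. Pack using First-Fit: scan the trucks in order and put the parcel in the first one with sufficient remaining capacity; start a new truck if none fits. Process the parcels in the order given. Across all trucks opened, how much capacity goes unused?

truck 1: place 336 kg, 164 kg left
truck 2: place 304 kg, 196 kg left
truck 3: place 363 kg, 137 kg left
truck 4: place 288 kg, 212 kg left
truck 1: place 111 kg, 53 kg left
truck 5: place 369 kg, 131 kg left
truck 6: place 255 kg, 245 kg left
truck 2: place 113 kg, 83 kg left
truck 3: place 126 kg, 11 kg left
truck 7: place 292 kg, 208 kg left
truck 1: place 50 kg, 3 kg left
7 trucks × 500 kg = 3500 kg; used 2607 kg; unused 893 kg.

893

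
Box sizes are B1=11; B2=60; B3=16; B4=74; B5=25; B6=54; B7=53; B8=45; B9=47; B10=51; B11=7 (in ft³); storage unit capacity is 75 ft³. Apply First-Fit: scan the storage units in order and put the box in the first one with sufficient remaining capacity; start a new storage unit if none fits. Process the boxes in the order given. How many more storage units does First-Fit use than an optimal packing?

1

First-Fit: [11,60] [16,25,7] [74] [54] [53] [45] [47] [51] → 8 storage units.
7 boxes exceed 37.5 ft³ (half the capacity), and no two of those can share a storage unit, so at least 7 storage units are needed.
An optimal packing achieves that bound: [74] [60,11] [54,16] [53,7] [51] [47,25] [45] → 7 storage units.
Excess: 8 − 7 = 1.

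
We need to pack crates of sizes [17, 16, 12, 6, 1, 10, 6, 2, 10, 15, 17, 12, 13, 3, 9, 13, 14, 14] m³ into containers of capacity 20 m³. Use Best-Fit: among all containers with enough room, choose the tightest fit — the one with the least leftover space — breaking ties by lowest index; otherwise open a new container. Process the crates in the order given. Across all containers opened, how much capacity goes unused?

container 1: place 17 m³, 3 m³ left
container 2: place 16 m³, 4 m³ left
container 3: place 12 m³, 8 m³ left
container 3: place 6 m³, 2 m³ left
container 3: place 1 m³, 1 m³ left
container 4: place 10 m³, 10 m³ left
container 4: place 6 m³, 4 m³ left
container 1: place 2 m³, 1 m³ left
container 5: place 10 m³, 10 m³ left
container 6: place 15 m³, 5 m³ left
container 7: place 17 m³, 3 m³ left
container 8: place 12 m³, 8 m³ left
container 9: place 13 m³, 7 m³ left
container 7: place 3 m³, 0 m³ left
container 5: place 9 m³, 1 m³ left
container 10: place 13 m³, 7 m³ left
container 11: place 14 m³, 6 m³ left
container 12: place 14 m³, 6 m³ left
12 containers × 20 m³ = 240 m³; used 190 m³; unused 50 m³.

50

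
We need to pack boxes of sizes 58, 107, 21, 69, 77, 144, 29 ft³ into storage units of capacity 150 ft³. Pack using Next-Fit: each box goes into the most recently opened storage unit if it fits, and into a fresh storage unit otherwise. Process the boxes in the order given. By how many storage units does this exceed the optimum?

1

Next-Fit: [58] [107,21] [69,77] [144] [29] → 5 storage units.
Total size 505 ft³; any packing needs at least ⌈505/150⌉ = 4 storage units.
An optimal packing achieves that bound: [144] [107,29] [77,69] [58,21] → 4 storage units.
Excess: 5 − 4 = 1.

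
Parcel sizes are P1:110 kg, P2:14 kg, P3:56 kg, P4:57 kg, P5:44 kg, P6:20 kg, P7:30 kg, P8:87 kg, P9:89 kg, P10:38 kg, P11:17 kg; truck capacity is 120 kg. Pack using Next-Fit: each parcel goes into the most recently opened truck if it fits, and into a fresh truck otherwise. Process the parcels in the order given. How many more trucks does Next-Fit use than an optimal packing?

2

Next-Fit: [110] [14,56] [57,44] [20,30] [87] [89] [38,17] → 7 trucks.
Total size 562 kg; any packing needs at least ⌈562/120⌉ = 5 trucks.
An optimal packing achieves that bound: [110] [89,30] [87,20] [57,56] [44,38,17,14] → 5 trucks.
Excess: 7 − 5 = 2.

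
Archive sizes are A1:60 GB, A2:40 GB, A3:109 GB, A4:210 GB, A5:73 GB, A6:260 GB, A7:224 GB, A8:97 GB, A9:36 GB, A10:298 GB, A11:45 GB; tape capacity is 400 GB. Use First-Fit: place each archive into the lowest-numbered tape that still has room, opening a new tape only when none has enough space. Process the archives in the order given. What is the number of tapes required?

tape 1: place A1 (60 GB), 340 GB left
tape 1: place A2 (40 GB), 300 GB left
tape 1: place A3 (109 GB), 191 GB left
tape 2: place A4 (210 GB), 190 GB left
tape 1: place A5 (73 GB), 118 GB left
tape 3: place A6 (260 GB), 140 GB left
tape 4: place A7 (224 GB), 176 GB left
tape 1: place A8 (97 GB), 21 GB left
tape 2: place A9 (36 GB), 154 GB left
tape 5: place A10 (298 GB), 102 GB left
tape 2: place A11 (45 GB), 109 GB left

5 tapes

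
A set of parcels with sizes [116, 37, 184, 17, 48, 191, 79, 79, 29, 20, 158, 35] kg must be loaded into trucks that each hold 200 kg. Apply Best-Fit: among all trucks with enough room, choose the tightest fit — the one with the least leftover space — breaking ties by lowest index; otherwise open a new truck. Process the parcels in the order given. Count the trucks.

truck 1: place 116 kg, 84 kg left
truck 1: place 37 kg, 47 kg left
truck 2: place 184 kg, 16 kg left
truck 1: place 17 kg, 30 kg left
truck 3: place 48 kg, 152 kg left
truck 4: place 191 kg, 9 kg left
truck 3: place 79 kg, 73 kg left
truck 5: place 79 kg, 121 kg left
truck 1: place 29 kg, 1 kg left
truck 3: place 20 kg, 53 kg left
truck 6: place 158 kg, 42 kg left
truck 6: place 35 kg, 7 kg left
Final trucks: [116,37,17,29] [184] [48,79,20] [191] [79] [158,35].

6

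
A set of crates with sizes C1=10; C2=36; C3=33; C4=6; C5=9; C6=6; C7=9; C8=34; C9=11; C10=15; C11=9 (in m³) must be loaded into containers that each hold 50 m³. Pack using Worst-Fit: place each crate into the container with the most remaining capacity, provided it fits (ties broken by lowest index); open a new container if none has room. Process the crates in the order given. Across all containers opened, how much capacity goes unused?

22

container 1: place C1 (10 m³), 40 m³ left
container 1: place C2 (36 m³), 4 m³ left
container 2: place C3 (33 m³), 17 m³ left
container 2: place C4 (6 m³), 11 m³ left
container 2: place C5 (9 m³), 2 m³ left
container 3: place C6 (6 m³), 44 m³ left
container 3: place C7 (9 m³), 35 m³ left
container 3: place C8 (34 m³), 1 m³ left
container 4: place C9 (11 m³), 39 m³ left
container 4: place C10 (15 m³), 24 m³ left
container 4: place C11 (9 m³), 15 m³ left
4 containers × 50 m³ = 200 m³; used 178 m³; unused 22 m³.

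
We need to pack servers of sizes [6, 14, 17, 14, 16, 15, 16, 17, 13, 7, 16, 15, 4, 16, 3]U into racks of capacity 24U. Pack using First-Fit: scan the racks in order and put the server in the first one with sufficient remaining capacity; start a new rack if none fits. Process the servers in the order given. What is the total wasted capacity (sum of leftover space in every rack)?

6U → rack 1 (remaining 18U)
14U → rack 1 (remaining 4U)
17U → rack 2 (remaining 7U)
14U → rack 3 (remaining 10U)
16U → rack 4 (remaining 8U)
15U → rack 5 (remaining 9U)
16U → rack 6 (remaining 8U)
17U → rack 7 (remaining 7U)
13U → rack 8 (remaining 11U)
7U → rack 2 (remaining 0U)
16U → rack 9 (remaining 8U)
15U → rack 10 (remaining 9U)
4U → rack 1 (remaining 0U)
16U → rack 11 (remaining 8U)
3U → rack 3 (remaining 7U)
11 racks × 24U = 264U; used 189U; unused 75U.

75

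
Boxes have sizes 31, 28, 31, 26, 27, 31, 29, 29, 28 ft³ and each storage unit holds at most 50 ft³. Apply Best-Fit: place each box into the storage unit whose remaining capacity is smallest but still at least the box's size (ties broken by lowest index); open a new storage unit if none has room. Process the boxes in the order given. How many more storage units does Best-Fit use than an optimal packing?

Best-Fit: [31] [28] [31] [26] [27] [31] [29] [29] [28] → 9 storage units.
9 boxes exceed 25 ft³ (half the capacity), and no two of those can share a storage unit, so at least 9 storage units are needed.
So 9 is already optimal.

0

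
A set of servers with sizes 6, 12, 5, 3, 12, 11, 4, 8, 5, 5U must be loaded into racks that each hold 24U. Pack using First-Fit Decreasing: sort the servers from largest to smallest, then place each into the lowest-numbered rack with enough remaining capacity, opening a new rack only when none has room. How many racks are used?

Sorted descending: 12, 12, 11, 8, 6, 5, 5, 5, 4, 3.
rack 1: place 12U, 12U left
rack 1: place 12U, 0U left
rack 2: place 11U, 13U left
rack 2: place 8U, 5U left
rack 3: place 6U, 18U left
rack 2: place 5U, 0U left
rack 3: place 5U, 13U left
rack 3: place 5U, 8U left
rack 3: place 4U, 4U left
rack 3: place 3U, 1U left

3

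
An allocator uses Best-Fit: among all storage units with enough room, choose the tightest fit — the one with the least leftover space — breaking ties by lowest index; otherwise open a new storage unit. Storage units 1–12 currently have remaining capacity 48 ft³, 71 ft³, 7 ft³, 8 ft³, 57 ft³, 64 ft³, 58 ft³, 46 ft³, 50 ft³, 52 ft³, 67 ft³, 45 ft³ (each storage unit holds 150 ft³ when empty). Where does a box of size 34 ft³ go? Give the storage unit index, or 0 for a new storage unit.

Storage units with room: storage unit 1 (48 ft³), storage unit 2 (71 ft³), storage unit 5 (57 ft³), storage unit 6 (64 ft³), storage unit 7 (58 ft³), storage unit 8 (46 ft³), storage unit 9 (50 ft³), storage unit 10 (52 ft³), storage unit 11 (67 ft³), storage unit 12 (45 ft³).
Tightest fit is storage unit 12 with 45 ft³ free.

12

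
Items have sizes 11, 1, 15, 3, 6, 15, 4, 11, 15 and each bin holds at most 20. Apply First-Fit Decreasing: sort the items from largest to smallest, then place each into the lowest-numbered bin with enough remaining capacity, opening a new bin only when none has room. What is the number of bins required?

5

Sorted descending: 15, 15, 15, 11, 11, 6, 4, 3, 1.
15 → bin 1 (remaining 5)
15 → bin 2 (remaining 5)
15 → bin 3 (remaining 5)
11 → bin 4 (remaining 9)
11 → bin 5 (remaining 9)
6 → bin 4 (remaining 3)
4 → bin 1 (remaining 1)
3 → bin 2 (remaining 2)
1 → bin 1 (remaining 0)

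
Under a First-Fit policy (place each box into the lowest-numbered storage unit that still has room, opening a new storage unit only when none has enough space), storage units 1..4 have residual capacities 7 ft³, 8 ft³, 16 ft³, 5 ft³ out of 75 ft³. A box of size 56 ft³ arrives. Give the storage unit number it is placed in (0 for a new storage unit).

No storage unit has ≥ 56 ft³ free, so a new storage unit is opened.

0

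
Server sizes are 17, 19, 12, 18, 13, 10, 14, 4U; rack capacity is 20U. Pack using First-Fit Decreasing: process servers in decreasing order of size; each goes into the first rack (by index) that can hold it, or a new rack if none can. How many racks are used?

7

Sorted descending: 19, 18, 17, 14, 13, 12, 10, 4.
19U → rack 1 (remaining 1U)
18U → rack 2 (remaining 2U)
17U → rack 3 (remaining 3U)
14U → rack 4 (remaining 6U)
13U → rack 5 (remaining 7U)
12U → rack 6 (remaining 8U)
10U → rack 7 (remaining 10U)
4U → rack 4 (remaining 2U)
Final racks: [19] [18] [17] [14,4] [13] [12] [10].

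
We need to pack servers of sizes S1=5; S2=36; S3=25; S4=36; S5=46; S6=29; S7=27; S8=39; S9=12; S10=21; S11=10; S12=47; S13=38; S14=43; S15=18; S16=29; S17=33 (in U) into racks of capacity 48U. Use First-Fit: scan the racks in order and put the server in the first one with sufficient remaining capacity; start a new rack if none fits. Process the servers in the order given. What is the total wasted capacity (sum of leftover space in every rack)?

82

S1 (5U) → rack 1 (remaining 43U)
S2 (36U) → rack 1 (remaining 7U)
S3 (25U) → rack 2 (remaining 23U)
S4 (36U) → rack 3 (remaining 12U)
S5 (46U) → rack 4 (remaining 2U)
S6 (29U) → rack 5 (remaining 19U)
S7 (27U) → rack 6 (remaining 21U)
S8 (39U) → rack 7 (remaining 9U)
S9 (12U) → rack 2 (remaining 11U)
S10 (21U) → rack 6 (remaining 0U)
S11 (10U) → rack 2 (remaining 1U)
S12 (47U) → rack 8 (remaining 1U)
S13 (38U) → rack 9 (remaining 10U)
S14 (43U) → rack 10 (remaining 5U)
S15 (18U) → rack 5 (remaining 1U)
S16 (29U) → rack 11 (remaining 19U)
S17 (33U) → rack 12 (remaining 15U)
12 racks × 48U = 576U; used 494U; unused 82U.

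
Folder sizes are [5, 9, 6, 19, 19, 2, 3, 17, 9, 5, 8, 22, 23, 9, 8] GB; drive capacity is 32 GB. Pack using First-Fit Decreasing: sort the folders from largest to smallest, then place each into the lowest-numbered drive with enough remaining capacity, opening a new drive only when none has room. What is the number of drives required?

6 drives

Sorted descending: 23, 22, 19, 19, 17, 9, 9, 9, 8, 8, 6, 5, 5, 3, 2.
drive 1: place 23 GB, 9 GB left
drive 2: place 22 GB, 10 GB left
drive 3: place 19 GB, 13 GB left
drive 4: place 19 GB, 13 GB left
drive 5: place 17 GB, 15 GB left
drive 1: place 9 GB, 0 GB left
drive 2: place 9 GB, 1 GB left
drive 3: place 9 GB, 4 GB left
drive 4: place 8 GB, 5 GB left
drive 5: place 8 GB, 7 GB left
drive 5: place 6 GB, 1 GB left
drive 4: place 5 GB, 0 GB left
drive 6: place 5 GB, 27 GB left
drive 3: place 3 GB, 1 GB left
drive 6: place 2 GB, 25 GB left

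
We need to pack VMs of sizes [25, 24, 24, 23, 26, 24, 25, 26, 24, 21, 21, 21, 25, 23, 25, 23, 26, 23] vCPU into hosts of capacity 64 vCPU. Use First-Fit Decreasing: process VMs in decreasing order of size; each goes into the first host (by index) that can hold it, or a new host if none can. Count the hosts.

9 hosts

Sorted descending: 26, 26, 26, 25, 25, 25, 25, 24, 24, 24, 24, 23, 23, 23, 23, 21, 21, 21.
host 1: place 26 vCPU, 38 vCPU left
host 1: place 26 vCPU, 12 vCPU left
host 2: place 26 vCPU, 38 vCPU left
host 2: place 25 vCPU, 13 vCPU left
host 3: place 25 vCPU, 39 vCPU left
host 3: place 25 vCPU, 14 vCPU left
host 4: place 25 vCPU, 39 vCPU left
host 4: place 24 vCPU, 15 vCPU left
host 5: place 24 vCPU, 40 vCPU left
host 5: place 24 vCPU, 16 vCPU left
host 6: place 24 vCPU, 40 vCPU left
host 6: place 23 vCPU, 17 vCPU left
host 7: place 23 vCPU, 41 vCPU left
host 7: place 23 vCPU, 18 vCPU left
host 8: place 23 vCPU, 41 vCPU left
host 8: place 21 vCPU, 20 vCPU left
host 9: place 21 vCPU, 43 vCPU left
host 9: place 21 vCPU, 22 vCPU left
Final hosts: [26,26] [26,25] [25,25] [25,24] [24,24] [24,23] [23,23] [23,21] [21,21].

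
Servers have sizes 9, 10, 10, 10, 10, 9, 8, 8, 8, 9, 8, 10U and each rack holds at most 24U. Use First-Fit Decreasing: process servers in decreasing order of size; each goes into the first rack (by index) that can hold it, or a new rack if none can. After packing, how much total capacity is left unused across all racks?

Sorted descending: 10, 10, 10, 10, 10, 9, 9, 9, 8, 8, 8, 8.
Put 10U in rack 1; 14U remain.
Put 10U in rack 1; 4U remain.
Put 10U in rack 2; 14U remain.
Put 10U in rack 2; 4U remain.
Put 10U in rack 3; 14U remain.
Put 9U in rack 3; 5U remain.
Put 9U in rack 4; 15U remain.
Put 9U in rack 4; 6U remain.
Put 8U in rack 5; 16U remain.
Put 8U in rack 5; 8U remain.
Put 8U in rack 5; 0U remain.
Put 8U in rack 6; 16U remain.
6 racks × 24U = 144U; used 109U; unused 35U.

35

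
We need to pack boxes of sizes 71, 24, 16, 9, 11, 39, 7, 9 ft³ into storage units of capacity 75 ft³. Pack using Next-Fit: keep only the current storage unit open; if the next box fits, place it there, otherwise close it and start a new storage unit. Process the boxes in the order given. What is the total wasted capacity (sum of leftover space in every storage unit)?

39

Put 71 ft³ in storage unit 1; 4 ft³ remain.
Put 24 ft³ in storage unit 2; 51 ft³ remain.
Put 16 ft³ in storage unit 2; 35 ft³ remain.
Put 9 ft³ in storage unit 2; 26 ft³ remain.
Put 11 ft³ in storage unit 2; 15 ft³ remain.
Put 39 ft³ in storage unit 3; 36 ft³ remain.
Put 7 ft³ in storage unit 3; 29 ft³ remain.
Put 9 ft³ in storage unit 3; 20 ft³ remain.
3 storage units × 75 ft³ = 225 ft³; used 186 ft³; unused 39 ft³.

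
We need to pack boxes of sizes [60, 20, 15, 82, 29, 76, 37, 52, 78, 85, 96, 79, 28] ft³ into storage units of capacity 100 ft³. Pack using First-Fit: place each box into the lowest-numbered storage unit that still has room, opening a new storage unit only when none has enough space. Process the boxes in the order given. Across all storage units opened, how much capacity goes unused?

163

storage unit 1: place 60 ft³, 40 ft³ left
storage unit 1: place 20 ft³, 20 ft³ left
storage unit 1: place 15 ft³, 5 ft³ left
storage unit 2: place 82 ft³, 18 ft³ left
storage unit 3: place 29 ft³, 71 ft³ left
storage unit 4: place 76 ft³, 24 ft³ left
storage unit 3: place 37 ft³, 34 ft³ left
storage unit 5: place 52 ft³, 48 ft³ left
storage unit 6: place 78 ft³, 22 ft³ left
storage unit 7: place 85 ft³, 15 ft³ left
storage unit 8: place 96 ft³, 4 ft³ left
storage unit 9: place 79 ft³, 21 ft³ left
storage unit 3: place 28 ft³, 6 ft³ left
9 storage units × 100 ft³ = 900 ft³; used 737 ft³; unused 163 ft³.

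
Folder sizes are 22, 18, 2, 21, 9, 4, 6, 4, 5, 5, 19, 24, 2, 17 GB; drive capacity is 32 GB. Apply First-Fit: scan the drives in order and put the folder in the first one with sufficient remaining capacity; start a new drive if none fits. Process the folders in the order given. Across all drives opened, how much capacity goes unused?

34

drive 1: place 22 GB, 10 GB left
drive 2: place 18 GB, 14 GB left
drive 1: place 2 GB, 8 GB left
drive 3: place 21 GB, 11 GB left
drive 2: place 9 GB, 5 GB left
drive 1: place 4 GB, 4 GB left
drive 3: place 6 GB, 5 GB left
drive 1: place 4 GB, 0 GB left
drive 2: place 5 GB, 0 GB left
drive 3: place 5 GB, 0 GB left
drive 4: place 19 GB, 13 GB left
drive 5: place 24 GB, 8 GB left
drive 4: place 2 GB, 11 GB left
drive 6: place 17 GB, 15 GB left
6 drives × 32 GB = 192 GB; used 158 GB; unused 34 GB.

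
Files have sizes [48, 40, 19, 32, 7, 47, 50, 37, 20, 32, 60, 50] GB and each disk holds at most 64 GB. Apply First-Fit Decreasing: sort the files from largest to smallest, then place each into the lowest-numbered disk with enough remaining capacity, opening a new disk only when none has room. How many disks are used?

8

Sorted descending: 60, 50, 50, 48, 47, 40, 37, 32, 32, 20, 19, 7.
Put 60 GB in disk 1; 4 GB remain.
Put 50 GB in disk 2; 14 GB remain.
Put 50 GB in disk 3; 14 GB remain.
Put 48 GB in disk 4; 16 GB remain.
Put 47 GB in disk 5; 17 GB remain.
Put 40 GB in disk 6; 24 GB remain.
Put 37 GB in disk 7; 27 GB remain.
Put 32 GB in disk 8; 32 GB remain.
Put 32 GB in disk 8; 0 GB remain.
Put 20 GB in disk 6; 4 GB remain.
Put 19 GB in disk 7; 8 GB remain.
Put 7 GB in disk 2; 7 GB remain.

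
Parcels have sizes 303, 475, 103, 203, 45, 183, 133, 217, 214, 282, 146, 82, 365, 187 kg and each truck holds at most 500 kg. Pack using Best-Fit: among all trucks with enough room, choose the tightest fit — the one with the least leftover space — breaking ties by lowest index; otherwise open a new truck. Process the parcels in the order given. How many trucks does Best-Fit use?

Put 303 kg in truck 1; 197 kg remain.
Put 475 kg in truck 2; 25 kg remain.
Put 103 kg in truck 1; 94 kg remain.
Put 203 kg in truck 3; 297 kg remain.
Put 45 kg in truck 1; 49 kg remain.
Put 183 kg in truck 3; 114 kg remain.
Put 133 kg in truck 4; 367 kg remain.
Put 217 kg in truck 4; 150 kg remain.
Put 214 kg in truck 5; 286 kg remain.
Put 282 kg in truck 5; 4 kg remain.
Put 146 kg in truck 4; 4 kg remain.
Put 82 kg in truck 3; 32 kg remain.
Put 365 kg in truck 6; 135 kg remain.
Put 187 kg in truck 7; 313 kg remain.
Final trucks: [303,103,45] [475] [203,183,82] [133,217,146] [214,282] [365] [187].

7 trucks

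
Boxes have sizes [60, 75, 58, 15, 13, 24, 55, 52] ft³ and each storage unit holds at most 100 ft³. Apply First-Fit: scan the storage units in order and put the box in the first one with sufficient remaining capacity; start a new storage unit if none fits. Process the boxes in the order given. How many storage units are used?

60 ft³ → storage unit 1 (remaining 40 ft³)
75 ft³ → storage unit 2 (remaining 25 ft³)
58 ft³ → storage unit 3 (remaining 42 ft³)
15 ft³ → storage unit 1 (remaining 25 ft³)
13 ft³ → storage unit 1 (remaining 12 ft³)
24 ft³ → storage unit 2 (remaining 1 ft³)
55 ft³ → storage unit 4 (remaining 45 ft³)
52 ft³ → storage unit 5 (remaining 48 ft³)
Final storage units: [60,15,13] [75,24] [58] [55] [52].

5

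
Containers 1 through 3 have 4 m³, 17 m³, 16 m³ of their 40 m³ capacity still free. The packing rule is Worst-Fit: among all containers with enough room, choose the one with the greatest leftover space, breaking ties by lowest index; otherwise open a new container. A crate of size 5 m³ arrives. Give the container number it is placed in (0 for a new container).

2

Containers with room: container 2 (17 m³), container 3 (16 m³).
Most room is container 2 with 17 m³ free.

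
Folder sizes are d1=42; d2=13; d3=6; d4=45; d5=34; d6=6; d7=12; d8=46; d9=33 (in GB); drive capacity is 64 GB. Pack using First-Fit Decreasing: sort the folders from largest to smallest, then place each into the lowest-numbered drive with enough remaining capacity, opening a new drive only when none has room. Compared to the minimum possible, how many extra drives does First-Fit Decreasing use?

0

First-Fit Decreasing: [46,13] [45,12,6] [42,6] [34] [33] → 5 drives.
5 folders exceed 32 GB (half the capacity), and no two of those can share a drive, so at least 5 drives are needed.
So 5 is already optimal.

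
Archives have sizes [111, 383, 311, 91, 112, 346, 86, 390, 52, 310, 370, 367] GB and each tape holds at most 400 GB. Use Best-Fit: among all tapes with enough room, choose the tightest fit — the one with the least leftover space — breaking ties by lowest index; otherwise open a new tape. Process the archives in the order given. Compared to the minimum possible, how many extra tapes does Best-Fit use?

Best-Fit: [111,91,112,86] [383] [311] [346,52] [390] [310] [370] [367] → 8 tapes.
Total size 2929 GB; any packing needs at least ⌈2929/400⌉ = 8 tapes.
So 8 is already optimal.

0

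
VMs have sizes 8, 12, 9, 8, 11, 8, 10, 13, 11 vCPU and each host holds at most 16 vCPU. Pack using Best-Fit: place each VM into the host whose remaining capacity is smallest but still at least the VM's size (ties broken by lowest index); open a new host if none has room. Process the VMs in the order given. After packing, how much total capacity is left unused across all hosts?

38

host 1: place 8 vCPU, 8 vCPU left
host 2: place 12 vCPU, 4 vCPU left
host 3: place 9 vCPU, 7 vCPU left
host 1: place 8 vCPU, 0 vCPU left
host 4: place 11 vCPU, 5 vCPU left
host 5: place 8 vCPU, 8 vCPU left
host 6: place 10 vCPU, 6 vCPU left
host 7: place 13 vCPU, 3 vCPU left
host 8: place 11 vCPU, 5 vCPU left
8 hosts × 16 vCPU = 128 vCPU; used 90 vCPU; unused 38 vCPU.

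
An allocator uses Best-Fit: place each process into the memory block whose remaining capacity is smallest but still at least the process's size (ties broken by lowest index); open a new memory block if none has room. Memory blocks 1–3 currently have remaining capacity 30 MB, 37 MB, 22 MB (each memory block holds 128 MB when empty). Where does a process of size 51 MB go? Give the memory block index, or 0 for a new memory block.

No memory block has ≥ 51 MB free, so a new memory block is opened.

0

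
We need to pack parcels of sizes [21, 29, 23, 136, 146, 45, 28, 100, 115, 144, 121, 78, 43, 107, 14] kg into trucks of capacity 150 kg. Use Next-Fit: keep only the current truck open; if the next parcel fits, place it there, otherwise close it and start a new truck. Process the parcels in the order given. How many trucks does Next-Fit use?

10

truck 1: place 21 kg, 129 kg left
truck 1: place 29 kg, 100 kg left
truck 1: place 23 kg, 77 kg left
truck 2: place 136 kg, 14 kg left
truck 3: place 146 kg, 4 kg left
truck 4: place 45 kg, 105 kg left
truck 4: place 28 kg, 77 kg left
truck 5: place 100 kg, 50 kg left
truck 6: place 115 kg, 35 kg left
truck 7: place 144 kg, 6 kg left
truck 8: place 121 kg, 29 kg left
truck 9: place 78 kg, 72 kg left
truck 9: place 43 kg, 29 kg left
truck 10: place 107 kg, 43 kg left
truck 10: place 14 kg, 29 kg left
Final trucks: [21,29,23] [136] [146] [45,28] [100] [115] [144] [121] [78,43] [107,14].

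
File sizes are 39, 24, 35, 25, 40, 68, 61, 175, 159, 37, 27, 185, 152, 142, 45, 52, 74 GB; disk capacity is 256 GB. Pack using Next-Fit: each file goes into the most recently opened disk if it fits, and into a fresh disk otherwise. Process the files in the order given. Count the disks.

Put 39 GB in disk 1; 217 GB remain.
Put 24 GB in disk 1; 193 GB remain.
Put 35 GB in disk 1; 158 GB remain.
Put 25 GB in disk 1; 133 GB remain.
Put 40 GB in disk 1; 93 GB remain.
Put 68 GB in disk 1; 25 GB remain.
Put 61 GB in disk 2; 195 GB remain.
Put 175 GB in disk 2; 20 GB remain.
Put 159 GB in disk 3; 97 GB remain.
Put 37 GB in disk 3; 60 GB remain.
Put 27 GB in disk 3; 33 GB remain.
Put 185 GB in disk 4; 71 GB remain.
Put 152 GB in disk 5; 104 GB remain.
Put 142 GB in disk 6; 114 GB remain.
Put 45 GB in disk 6; 69 GB remain.
Put 52 GB in disk 6; 17 GB remain.
Put 74 GB in disk 7; 182 GB remain.
Final disks: [39,24,35,25,40,68] [61,175] [159,37,27] [185] [152] [142,45,52] [74].

7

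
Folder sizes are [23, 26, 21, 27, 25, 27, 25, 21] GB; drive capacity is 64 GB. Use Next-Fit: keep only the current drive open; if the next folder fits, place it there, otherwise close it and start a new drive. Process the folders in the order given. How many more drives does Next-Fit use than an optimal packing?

Next-Fit: [23,26] [21,27] [25,27] [25,21] → 4 drives.
Total size 195 GB; any packing needs at least ⌈195/64⌉ = 4 drives.
So 4 is already optimal.

0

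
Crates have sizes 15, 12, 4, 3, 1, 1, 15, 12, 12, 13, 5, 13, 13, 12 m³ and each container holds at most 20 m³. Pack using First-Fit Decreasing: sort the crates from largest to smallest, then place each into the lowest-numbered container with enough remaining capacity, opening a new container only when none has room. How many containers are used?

Sorted descending: 15, 15, 13, 13, 13, 12, 12, 12, 12, 5, 4, 3, 1, 1.
15 m³ → container 1 (remaining 5 m³)
15 m³ → container 2 (remaining 5 m³)
13 m³ → container 3 (remaining 7 m³)
13 m³ → container 4 (remaining 7 m³)
13 m³ → container 5 (remaining 7 m³)
12 m³ → container 6 (remaining 8 m³)
12 m³ → container 7 (remaining 8 m³)
12 m³ → container 8 (remaining 8 m³)
12 m³ → container 9 (remaining 8 m³)
5 m³ → container 1 (remaining 0 m³)
4 m³ → container 2 (remaining 1 m³)
3 m³ → container 3 (remaining 4 m³)
1 m³ → container 2 (remaining 0 m³)
1 m³ → container 3 (remaining 3 m³)

9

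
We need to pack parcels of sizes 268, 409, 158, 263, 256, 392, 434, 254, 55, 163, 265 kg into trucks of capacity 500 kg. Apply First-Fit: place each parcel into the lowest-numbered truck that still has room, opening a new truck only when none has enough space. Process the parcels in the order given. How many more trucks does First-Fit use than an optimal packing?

0

First-Fit: [268,158,55] [409] [263,163] [256] [392] [434] [254] [265] → 8 trucks.
8 parcels exceed 250 kg (half the capacity), and no two of those can share a truck, so at least 8 trucks are needed.
So 8 is already optimal.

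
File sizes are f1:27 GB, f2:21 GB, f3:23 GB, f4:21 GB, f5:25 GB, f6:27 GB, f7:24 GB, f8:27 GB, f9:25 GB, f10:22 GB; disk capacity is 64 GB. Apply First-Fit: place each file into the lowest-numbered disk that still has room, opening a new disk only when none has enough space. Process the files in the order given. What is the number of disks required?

f1 (27 GB) → disk 1 (remaining 37 GB)
f2 (21 GB) → disk 1 (remaining 16 GB)
f3 (23 GB) → disk 2 (remaining 41 GB)
f4 (21 GB) → disk 2 (remaining 20 GB)
f5 (25 GB) → disk 3 (remaining 39 GB)
f6 (27 GB) → disk 3 (remaining 12 GB)
f7 (24 GB) → disk 4 (remaining 40 GB)
f8 (27 GB) → disk 4 (remaining 13 GB)
f9 (25 GB) → disk 5 (remaining 39 GB)
f10 (22 GB) → disk 5 (remaining 17 GB)
Final disks: [27,21] [23,21] [25,27] [24,27] [25,22].

5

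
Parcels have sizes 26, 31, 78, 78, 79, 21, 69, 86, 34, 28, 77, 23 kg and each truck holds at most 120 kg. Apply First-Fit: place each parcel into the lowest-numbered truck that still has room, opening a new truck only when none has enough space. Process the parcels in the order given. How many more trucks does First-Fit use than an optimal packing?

First-Fit: [26,31,21,34] [78,28] [78,23] [79] [69] [86] [77] → 7 trucks.
Total size 630 kg; any packing needs at least ⌈630/120⌉ = 6 trucks.
An optimal packing achieves that bound: [86,34] [79,31] [78,28] [78,26] [77,23] [69,21] → 6 trucks.
Excess: 7 − 6 = 1.

1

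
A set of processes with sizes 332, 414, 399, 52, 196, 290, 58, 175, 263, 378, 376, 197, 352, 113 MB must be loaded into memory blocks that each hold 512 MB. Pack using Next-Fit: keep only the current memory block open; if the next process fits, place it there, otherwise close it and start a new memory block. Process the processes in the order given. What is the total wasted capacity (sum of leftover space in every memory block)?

Put 332 MB in memory block 1; 180 MB remain.
Put 414 MB in memory block 2; 98 MB remain.
Put 399 MB in memory block 3; 113 MB remain.
Put 52 MB in memory block 3; 61 MB remain.
Put 196 MB in memory block 4; 316 MB remain.
Put 290 MB in memory block 4; 26 MB remain.
Put 58 MB in memory block 5; 454 MB remain.
Put 175 MB in memory block 5; 279 MB remain.
Put 263 MB in memory block 5; 16 MB remain.
Put 378 MB in memory block 6; 134 MB remain.
Put 376 MB in memory block 7; 136 MB remain.
Put 197 MB in memory block 8; 315 MB remain.
Put 352 MB in memory block 9; 160 MB remain.
Put 113 MB in memory block 9; 47 MB remain.
9 memory blocks × 512 MB = 4608 MB; used 3595 MB; unused 1013 MB.

1013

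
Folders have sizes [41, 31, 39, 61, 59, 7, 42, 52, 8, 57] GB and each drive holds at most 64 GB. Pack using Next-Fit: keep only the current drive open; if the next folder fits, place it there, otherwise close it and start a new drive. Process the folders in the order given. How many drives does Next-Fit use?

drive 1: place 41 GB, 23 GB left
drive 2: place 31 GB, 33 GB left
drive 3: place 39 GB, 25 GB left
drive 4: place 61 GB, 3 GB left
drive 5: place 59 GB, 5 GB left
drive 6: place 7 GB, 57 GB left
drive 6: place 42 GB, 15 GB left
drive 7: place 52 GB, 12 GB left
drive 7: place 8 GB, 4 GB left
drive 8: place 57 GB, 7 GB left
Final drives: [41] [31] [39] [61] [59] [7,42] [52,8] [57].

8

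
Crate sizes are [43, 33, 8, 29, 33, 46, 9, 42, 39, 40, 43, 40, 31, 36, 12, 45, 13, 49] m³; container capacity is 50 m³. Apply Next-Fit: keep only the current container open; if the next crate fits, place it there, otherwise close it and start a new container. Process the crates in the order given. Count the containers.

Put 43 m³ in container 1; 7 m³ remain.
Put 33 m³ in container 2; 17 m³ remain.
Put 8 m³ in container 2; 9 m³ remain.
Put 29 m³ in container 3; 21 m³ remain.
Put 33 m³ in container 4; 17 m³ remain.
Put 46 m³ in container 5; 4 m³ remain.
Put 9 m³ in container 6; 41 m³ remain.
Put 42 m³ in container 7; 8 m³ remain.
Put 39 m³ in container 8; 11 m³ remain.
Put 40 m³ in container 9; 10 m³ remain.
Put 43 m³ in container 10; 7 m³ remain.
Put 40 m³ in container 11; 10 m³ remain.
Put 31 m³ in container 12; 19 m³ remain.
Put 36 m³ in container 13; 14 m³ remain.
Put 12 m³ in container 13; 2 m³ remain.
Put 45 m³ in container 14; 5 m³ remain.
Put 13 m³ in container 15; 37 m³ remain.
Put 49 m³ in container 16; 1 m³ remain.

16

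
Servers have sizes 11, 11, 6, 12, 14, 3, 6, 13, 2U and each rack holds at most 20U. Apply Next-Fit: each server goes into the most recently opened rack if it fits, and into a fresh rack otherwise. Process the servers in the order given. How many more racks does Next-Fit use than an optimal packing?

1

Next-Fit: [11] [11,6] [12] [14,3] [6,13] [2] → 6 racks.
5 servers exceed 10U (half the capacity), and no two of those can share a rack, so at least 5 racks are needed.
An optimal packing achieves that bound: [14,6] [13,6] [12,3,2] [11] [11] → 5 racks.
Excess: 6 − 5 = 1.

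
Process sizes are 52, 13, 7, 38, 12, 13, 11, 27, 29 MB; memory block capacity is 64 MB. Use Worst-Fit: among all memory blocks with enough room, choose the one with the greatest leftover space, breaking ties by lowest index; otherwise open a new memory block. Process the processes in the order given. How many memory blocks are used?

4 memory blocks

memory block 1: place 52 MB, 12 MB left
memory block 2: place 13 MB, 51 MB left
memory block 2: place 7 MB, 44 MB left
memory block 2: place 38 MB, 6 MB left
memory block 1: place 12 MB, 0 MB left
memory block 3: place 13 MB, 51 MB left
memory block 3: place 11 MB, 40 MB left
memory block 3: place 27 MB, 13 MB left
memory block 4: place 29 MB, 35 MB left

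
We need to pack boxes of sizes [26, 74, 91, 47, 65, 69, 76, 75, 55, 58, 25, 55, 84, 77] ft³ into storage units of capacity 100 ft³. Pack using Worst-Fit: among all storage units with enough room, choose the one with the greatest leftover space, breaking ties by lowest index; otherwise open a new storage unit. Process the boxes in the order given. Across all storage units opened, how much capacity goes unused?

storage unit 1: place 26 ft³, 74 ft³ left
storage unit 1: place 74 ft³, 0 ft³ left
storage unit 2: place 91 ft³, 9 ft³ left
storage unit 3: place 47 ft³, 53 ft³ left
storage unit 4: place 65 ft³, 35 ft³ left
storage unit 5: place 69 ft³, 31 ft³ left
storage unit 6: place 76 ft³, 24 ft³ left
storage unit 7: place 75 ft³, 25 ft³ left
storage unit 8: place 55 ft³, 45 ft³ left
storage unit 9: place 58 ft³, 42 ft³ left
storage unit 3: place 25 ft³, 28 ft³ left
storage unit 10: place 55 ft³, 45 ft³ left
storage unit 11: place 84 ft³, 16 ft³ left
storage unit 12: place 77 ft³, 23 ft³ left
12 storage units × 100 ft³ = 1200 ft³; used 877 ft³; unused 323 ft³.

323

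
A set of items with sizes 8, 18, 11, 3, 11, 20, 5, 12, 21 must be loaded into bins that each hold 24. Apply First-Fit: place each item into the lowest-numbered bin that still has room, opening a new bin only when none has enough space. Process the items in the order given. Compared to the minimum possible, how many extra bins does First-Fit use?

0

First-Fit: [8,11,3] [18,5] [11,12] [20] [21] → 5 bins.
Total size 109; any packing needs at least ⌈109/24⌉ = 5 bins.
So 5 is already optimal.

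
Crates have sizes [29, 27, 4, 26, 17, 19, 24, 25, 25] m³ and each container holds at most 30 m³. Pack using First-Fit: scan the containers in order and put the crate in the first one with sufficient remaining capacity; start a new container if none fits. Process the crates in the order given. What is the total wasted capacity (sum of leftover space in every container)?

Put 29 m³ in container 1; 1 m³ remain.
Put 27 m³ in container 2; 3 m³ remain.
Put 4 m³ in container 3; 26 m³ remain.
Put 26 m³ in container 3; 0 m³ remain.
Put 17 m³ in container 4; 13 m³ remain.
Put 19 m³ in container 5; 11 m³ remain.
Put 24 m³ in container 6; 6 m³ remain.
Put 25 m³ in container 7; 5 m³ remain.
Put 25 m³ in container 8; 5 m³ remain.
8 containers × 30 m³ = 240 m³; used 196 m³; unused 44 m³.

44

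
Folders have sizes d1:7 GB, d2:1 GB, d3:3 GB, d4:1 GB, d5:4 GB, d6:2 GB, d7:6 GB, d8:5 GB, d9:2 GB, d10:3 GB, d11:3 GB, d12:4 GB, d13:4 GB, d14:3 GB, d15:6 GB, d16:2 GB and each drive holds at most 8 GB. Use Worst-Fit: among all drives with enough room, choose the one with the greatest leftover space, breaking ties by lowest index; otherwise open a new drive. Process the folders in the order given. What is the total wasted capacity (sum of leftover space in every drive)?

8

Put d1 (7 GB) in drive 1; 1 GB remain.
Put d2 (1 GB) in drive 1; 0 GB remain.
Put d3 (3 GB) in drive 2; 5 GB remain.
Put d4 (1 GB) in drive 2; 4 GB remain.
Put d5 (4 GB) in drive 2; 0 GB remain.
Put d6 (2 GB) in drive 3; 6 GB remain.
Put d7 (6 GB) in drive 3; 0 GB remain.
Put d8 (5 GB) in drive 4; 3 GB remain.
Put d9 (2 GB) in drive 4; 1 GB remain.
Put d10 (3 GB) in drive 5; 5 GB remain.
Put d11 (3 GB) in drive 5; 2 GB remain.
Put d12 (4 GB) in drive 6; 4 GB remain.
Put d13 (4 GB) in drive 6; 0 GB remain.
Put d14 (3 GB) in drive 7; 5 GB remain.
Put d15 (6 GB) in drive 8; 2 GB remain.
Put d16 (2 GB) in drive 7; 3 GB remain.
8 drives × 8 GB = 64 GB; used 56 GB; unused 8 GB.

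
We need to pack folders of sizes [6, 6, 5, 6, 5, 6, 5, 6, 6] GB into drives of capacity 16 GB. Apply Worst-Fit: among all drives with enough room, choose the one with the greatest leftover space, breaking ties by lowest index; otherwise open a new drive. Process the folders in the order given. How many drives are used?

drive 1: place 6 GB, 10 GB left
drive 1: place 6 GB, 4 GB left
drive 2: place 5 GB, 11 GB left
drive 2: place 6 GB, 5 GB left
drive 2: place 5 GB, 0 GB left
drive 3: place 6 GB, 10 GB left
drive 3: place 5 GB, 5 GB left
drive 4: place 6 GB, 10 GB left
drive 4: place 6 GB, 4 GB left
Final drives: [6,6] [5,6,5] [6,5] [6,6].

4 drives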